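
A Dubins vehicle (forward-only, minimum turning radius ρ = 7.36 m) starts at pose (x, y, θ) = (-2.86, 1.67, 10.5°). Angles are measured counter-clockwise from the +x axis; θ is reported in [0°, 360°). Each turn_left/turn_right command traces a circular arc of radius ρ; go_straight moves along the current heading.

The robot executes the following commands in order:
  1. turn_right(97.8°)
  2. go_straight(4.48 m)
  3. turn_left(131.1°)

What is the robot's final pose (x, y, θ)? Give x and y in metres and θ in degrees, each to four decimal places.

set_pose: (x, y, θ) = (-2.8600, 1.6700, 10.5000°), ρ = 7.36
turn_right(97.8°): centre at ρ to the right, rotate −97.8° → (5.8331, -5.2201, -87.3000° ≡ 272.7000°)
go_straight(4.48): x += 4.48·cos θ, y += 4.48·sin θ → (6.0441, -9.6951, 272.7000°)
turn_left(131.1°): centre at ρ to the left, rotate +131.1° → (18.4901, -14.6605, 403.8000° ≡ 43.8000°)

(18.4901, -14.6605, 43.8000°)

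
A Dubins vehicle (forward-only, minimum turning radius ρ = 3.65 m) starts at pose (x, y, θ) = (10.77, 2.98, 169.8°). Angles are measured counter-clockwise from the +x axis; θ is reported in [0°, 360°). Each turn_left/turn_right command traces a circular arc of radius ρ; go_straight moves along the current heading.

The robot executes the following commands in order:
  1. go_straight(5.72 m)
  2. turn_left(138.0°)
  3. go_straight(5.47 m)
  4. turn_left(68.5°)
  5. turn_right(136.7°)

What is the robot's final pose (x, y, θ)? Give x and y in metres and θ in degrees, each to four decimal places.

(13.0437, -12.7751, 239.6000°)

set_pose: (x, y, θ) = (10.7700, 2.9800, 169.8000°), ρ = 3.65
go_straight(5.72): x += 5.72·cos θ, y += 5.72·sin θ → (5.1404, 3.9929, 169.8000°)
turn_left(138.0°): centre at ρ to the left, rotate +138.0° → (1.6100, -1.8365, 307.8000°)
go_straight(5.47): x += 5.47·cos θ, y += 5.47·sin θ → (4.9626, -6.1586, 307.8000°)
turn_left(68.5°): centre at ρ to the left, rotate +68.5° → (8.8711, -7.4248, 376.3000° ≡ 16.3000°)
turn_right(136.7°): centre at ρ to the right, rotate −136.7° → (13.0437, -12.7751, -120.4000° ≡ 239.6000°)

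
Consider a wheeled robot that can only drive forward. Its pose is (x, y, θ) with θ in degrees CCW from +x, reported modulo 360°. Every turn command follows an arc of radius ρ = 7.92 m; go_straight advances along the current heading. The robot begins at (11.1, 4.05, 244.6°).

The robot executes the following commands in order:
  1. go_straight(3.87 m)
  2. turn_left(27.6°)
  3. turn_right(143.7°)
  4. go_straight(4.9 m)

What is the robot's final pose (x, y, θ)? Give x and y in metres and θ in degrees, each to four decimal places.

set_pose: (x, y, θ) = (11.1000, 4.0500, 244.6000°), ρ = 7.92
go_straight(3.87): x += 3.87·cos θ, y += 3.87·sin θ → (9.4400, 0.5541, 244.6000°)
turn_left(27.6°): centre at ρ to the left, rotate +27.6° → (8.6803, -3.1471, 272.2000°)
turn_right(143.7°): centre at ρ to the right, rotate −143.7° → (-5.4321, -8.3815, 128.5000°)
go_straight(4.9): x += 4.9·cos θ, y += 4.9·sin θ → (-8.4825, -4.5467, 128.5000°)

(-8.4825, -4.5467, 128.5000°)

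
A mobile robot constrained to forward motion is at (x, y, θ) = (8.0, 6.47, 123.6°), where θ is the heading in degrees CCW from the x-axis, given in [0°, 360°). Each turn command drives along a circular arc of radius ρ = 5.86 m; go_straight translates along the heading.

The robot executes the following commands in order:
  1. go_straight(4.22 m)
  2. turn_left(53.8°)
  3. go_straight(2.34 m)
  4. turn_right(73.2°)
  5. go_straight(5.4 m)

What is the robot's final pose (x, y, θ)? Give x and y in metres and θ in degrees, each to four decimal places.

(-8.0278, 22.3536, 104.2000°)

set_pose: (x, y, θ) = (8.0000, 6.4700, 123.6000°), ρ = 5.86
go_straight(4.22): x += 4.22·cos θ, y += 4.22·sin θ → (5.6647, 9.9849, 123.6000°)
turn_left(53.8°): centre at ρ to the left, rotate +53.8° → (1.0496, 12.5960, 177.4000°)
go_straight(2.34): x += 2.34·cos θ, y += 2.34·sin θ → (-1.2880, 12.7022, 177.4000°)
turn_right(73.2°): centre at ρ to the right, rotate −73.2° → (-6.7031, 17.1186, 104.2000°)
go_straight(5.4): x += 5.4·cos θ, y += 5.4·sin θ → (-8.0278, 22.3536, 104.2000°)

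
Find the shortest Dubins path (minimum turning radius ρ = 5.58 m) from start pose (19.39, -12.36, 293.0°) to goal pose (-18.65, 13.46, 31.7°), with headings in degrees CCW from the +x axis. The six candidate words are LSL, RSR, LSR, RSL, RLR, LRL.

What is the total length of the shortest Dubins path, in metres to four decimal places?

Let ψ = atan2(Δy, Δx) = atan2(25.82, -38.04) = 145.8329° be the start→goal bearing.
Normalize: d = |goal − start| / ρ = 45.975145/5.58 = 8.239273, α = (θ_start − ψ) mod 360° = 147.1671° = 2.568550 rad, β = (θ_goal − ψ) mod 360° = 245.8671° = 4.291190 rad.
Common terms: sin α = 0.542191, cos α = -0.840255, sin β = -0.912599, cos β = -0.408855, cos(α−β) = -0.151261, d² = 67.885626. Work in radians in the unit-radius frame; every candidate has L = ρ·(t + p + q).
LSL: p² = 2 + d² − 2cos(α−β) + 2d(sin α − sin β) = 94.160983; p = √p² = 9.703658; φ = atan2(cos β − cos α, d + sin α − sin β) = 0.044472 rad; t = (φ − α) mod 2π = 3.759108 rad, q = (β − φ) mod 2π = 4.246718 rad → L = 5.58·(3.759108 + 9.703658 + 4.246718) = 5.58·17.709484 = 98.818918 m
RSR: p² = 2 + d² − 2cos(α−β) + 2d(sin β − sin α) = 46.215312; p = √p² = 6.798184; φ = atan2(cos α − cos β, d − sin α + sin β) = -0.063501 rad; t = (α − φ) mod 2π = 2.632051 rad, q = (φ − β) mod 2π = 1.928495 rad → L = 5.58·(2.632051 + 6.798184 + 1.928495) = 5.58·11.358730 = 63.381712 m
LSR: p² = d² − 2 + 2cos(α−β) + 2d(sin α + sin β) = 59.479320; p = √p² = 7.712284; φ = atan2(−cos α − cos β, d + sin α + sin β) − atan2(−2, p) = 0.411164 rad; t = (φ − α) mod 2π = 4.125800 rad, q = (φ − β) mod 2π = 2.403160 rad → L = 5.58·(4.125800 + 7.712284 + 2.403160) = 5.58·14.241244 = 79.466140 m
RSL: p² = d² − 2 + 2cos(α−β) − 2d(sin α + sin β) = 71.686888; p = √p² = 8.466811; φ = atan2(cos α + cos β, d − sin α − sin β) − atan2(2, p) = -0.376041 rad; t = (α − φ) mod 2π = 2.944591 rad, q = (β − φ) mod 2π = 4.667231 rad → L = 5.58·(2.944591 + 8.466811 + 4.667231) = 5.58·16.078633 = 89.718772 m
RLR: c = (6 − d² + 2cos(α−β) + 2d(sin α − sin β))/8 = -4.776914, |c| > 1 → infeasible
LRL: c = (6 − d² + 2cos(α−β) − 2d(sin α − sin β))/8 = -10.770123, |c| > 1 → infeasible
Shortest: RSR with L = 63.381712 m ≈ 63.3817 m

63.3817 m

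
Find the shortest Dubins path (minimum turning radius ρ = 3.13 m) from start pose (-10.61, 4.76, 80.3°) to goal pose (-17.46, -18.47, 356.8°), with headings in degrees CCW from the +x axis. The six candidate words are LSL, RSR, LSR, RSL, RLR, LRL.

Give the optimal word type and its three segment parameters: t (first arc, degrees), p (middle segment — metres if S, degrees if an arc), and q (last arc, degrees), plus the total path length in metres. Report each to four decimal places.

LSL: t = 179.8293°, p = 20.9423 m, q = 96.6707°, L = 36.0471 m

Let ψ = atan2(Δy, Δx) = atan2(-23.23, -6.85) = -106.4296° be the start→goal bearing.
Normalize: d = |goal − start| / ρ = 24.218906/3.13 = 7.737670, α = (θ_start − ψ) mod 360° = 186.7296° = 3.259046 rad, β = (θ_goal − ψ) mod 360° = 103.2296° = 1.801696 rad.
Common terms: sin α = -0.117184, cos α = -0.993110, sin β = 0.973461, cos β = -0.228854, cos(α−β) = 0.113203, d² = 59.871531. Work in radians in the unit-radius frame; every candidate has L = ρ·(t + p + q).
LSL: p² = 2 + d² − 2cos(α−β) + 2d(sin α − sin β) = 44.767031; p = √p² = 6.690817; φ = atan2(cos β − cos α, d + sin α − sin β) = 0.114475 rad; t = (φ − α) mod 2π = 3.138614 rad, q = (β − φ) mod 2π = 1.687222 rad → L = 3.13·(3.138614 + 6.690817 + 1.687222) = 3.13·11.516652 = 36.047122 m
RSR: p² = 2 + d² − 2cos(α−β) + 2d(sin β − sin α) = 78.523218; p = √p² = 8.861333; φ = atan2(cos α − cos β, d − sin α + sin β) = -0.086354 rad; t = (α − φ) mod 2π = 3.345400 rad, q = (φ − β) mod 2π = 4.395136 rad → L = 3.13·(3.345400 + 8.861333 + 4.395136) = 3.13·16.601868 = 51.963847 m
LSR: p² = d² − 2 + 2cos(α−β) + 2d(sin α + sin β) = 71.349117; p = √p² = 8.446841; φ = atan2(−cos α − cos β, d + sin α + sin β) − atan2(−2, p) = 0.373735 rad; t = (φ − α) mod 2π = 3.397875 rad, q = (φ − β) mod 2π = 4.855224 rad → L = 3.13·(3.397875 + 8.446841 + 4.855224) = 3.13·16.699940 = 52.270811 m
RSL: p² = d² − 2 + 2cos(α−β) − 2d(sin α + sin β) = 44.846758; p = √p² = 6.696772; φ = atan2(cos α + cos β, d − sin α − sin β) − atan2(2, p) = -0.465962 rad; t = (α − φ) mod 2π = 3.725008 rad, q = (β − φ) mod 2π = 2.267658 rad → L = 3.13·(3.725008 + 6.696772 + 2.267658) = 3.13·12.689439 = 39.717944 m
RLR: c = (6 − d² + 2cos(α−β) + 2d(sin α − sin β))/8 = -8.815402, |c| > 1 → infeasible
LRL: c = (6 − d² + 2cos(α−β) − 2d(sin α − sin β))/8 = -4.595879, |c| > 1 → infeasible
Shortest: LSL with L = 36.047122 m ≈ 36.0471 m
Convert LSL to answer units (arcs ×180/π): t = 3.138614·180/π = 179.8293°, p = ρ·p = 3.13·6.690817 = 20.9423 m, q = 1.687222·180/π = 96.6707°, L = 36.0471 m.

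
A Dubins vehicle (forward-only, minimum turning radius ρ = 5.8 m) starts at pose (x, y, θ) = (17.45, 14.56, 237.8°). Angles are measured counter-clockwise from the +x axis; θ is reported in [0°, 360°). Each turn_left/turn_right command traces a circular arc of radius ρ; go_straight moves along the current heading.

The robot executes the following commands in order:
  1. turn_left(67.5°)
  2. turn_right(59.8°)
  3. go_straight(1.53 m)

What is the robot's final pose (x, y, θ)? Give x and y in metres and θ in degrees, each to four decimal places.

set_pose: (x, y, θ) = (17.4500, 14.5600, 237.8000°), ρ = 5.8
turn_left(67.5°): centre at ρ to the left, rotate +67.5° → (17.6243, 8.1177, 305.3000°)
turn_right(59.8°): centre at ρ to the right, rotate −59.8° → (18.1685, 2.3609, 245.5000°)
go_straight(1.53): x += 1.53·cos θ, y += 1.53·sin θ → (17.5340, 0.9687, 245.5000°)

(17.5340, 0.9687, 245.5000°)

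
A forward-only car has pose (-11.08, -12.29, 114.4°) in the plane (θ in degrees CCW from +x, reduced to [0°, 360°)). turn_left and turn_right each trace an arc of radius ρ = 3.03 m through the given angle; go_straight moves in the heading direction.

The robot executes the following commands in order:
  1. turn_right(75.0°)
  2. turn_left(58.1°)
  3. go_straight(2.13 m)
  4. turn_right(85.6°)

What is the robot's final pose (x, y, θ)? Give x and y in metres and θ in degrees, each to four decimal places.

(-7.0618, -0.4879, 11.9000°)

set_pose: (x, y, θ) = (-11.0800, -12.2900, 114.4000°), ρ = 3.03
turn_right(75.0°): centre at ρ to the right, rotate −75.0° → (-10.2439, -8.6969, 39.4000°)
turn_left(58.1°): centre at ρ to the left, rotate +58.1° → (-9.1630, -5.9600, 97.5000°)
go_straight(2.13): x += 2.13·cos θ, y += 2.13·sin θ → (-9.4410, -3.8483, 97.5000°)
turn_right(85.6°): centre at ρ to the right, rotate −85.6° → (-7.0618, -0.4879, 11.9000°)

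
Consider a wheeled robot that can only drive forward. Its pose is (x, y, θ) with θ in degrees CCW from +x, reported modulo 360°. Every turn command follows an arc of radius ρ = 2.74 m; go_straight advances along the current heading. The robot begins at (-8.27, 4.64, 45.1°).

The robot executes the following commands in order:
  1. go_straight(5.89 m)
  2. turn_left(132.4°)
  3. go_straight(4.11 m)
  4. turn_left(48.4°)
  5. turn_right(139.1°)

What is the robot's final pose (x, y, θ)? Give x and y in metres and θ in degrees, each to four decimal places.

(-16.8304, 14.8920, 86.8000°)

set_pose: (x, y, θ) = (-8.2700, 4.6400, 45.1000°), ρ = 2.74
go_straight(5.89): x += 5.89·cos θ, y += 5.89·sin θ → (-4.1124, 8.8121, 45.1000°)
turn_left(132.4°): centre at ρ to the left, rotate +132.4° → (-5.9338, 13.4836, 177.5000°)
go_straight(4.11): x += 4.11·cos θ, y += 4.11·sin θ → (-10.0398, 13.6629, 177.5000°)
turn_left(48.4°): centre at ρ to the left, rotate +48.4° → (-12.1270, 12.8323, 225.9000°)
turn_right(139.1°): centre at ρ to the right, rotate −139.1° → (-16.8304, 14.8920, 86.8000°)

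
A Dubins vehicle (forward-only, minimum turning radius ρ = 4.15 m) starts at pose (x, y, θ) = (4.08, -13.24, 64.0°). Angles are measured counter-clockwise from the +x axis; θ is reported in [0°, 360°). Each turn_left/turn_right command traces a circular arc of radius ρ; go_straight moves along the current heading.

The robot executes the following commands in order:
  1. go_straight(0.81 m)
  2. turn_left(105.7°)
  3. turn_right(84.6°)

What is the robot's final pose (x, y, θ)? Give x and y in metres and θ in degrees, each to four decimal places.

(-1.9457, -2.1720, 85.1000°)

set_pose: (x, y, θ) = (4.0800, -13.2400, 64.0000°), ρ = 4.15
go_straight(0.81): x += 0.81·cos θ, y += 0.81·sin θ → (4.4351, -12.5120, 64.0000°)
turn_left(105.7°): centre at ρ to the left, rotate +105.7° → (1.4471, -6.6096, 169.7000°)
turn_right(84.6°): centre at ρ to the right, rotate −84.6° → (-1.9457, -2.1720, 85.1000°)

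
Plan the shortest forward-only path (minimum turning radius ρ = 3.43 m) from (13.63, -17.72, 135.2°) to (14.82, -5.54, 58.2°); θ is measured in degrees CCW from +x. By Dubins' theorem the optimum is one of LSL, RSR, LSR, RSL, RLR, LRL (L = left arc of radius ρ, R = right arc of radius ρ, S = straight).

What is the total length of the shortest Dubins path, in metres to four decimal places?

Let ψ = atan2(Δy, Δx) = atan2(12.18, 1.19) = 84.4198° be the start→goal bearing.
Normalize: d = |goal − start| / ρ = 12.237994/3.43 = 3.567928, α = (θ_start − ψ) mod 360° = 50.7802° = 0.886281 rad, β = (θ_goal − ψ) mod 360° = 333.7802° = 5.825563 rad.
Common terms: sin α = 0.774726, cos α = 0.632298, sin β = -0.441817, cos β = 0.897105, cos(α−β) = 0.224951, d² = 12.730112. Work in radians in the unit-radius frame; every candidate has L = ρ·(t + p + q).
LSL: p² = 2 + d² − 2cos(α−β) + 2d(sin α − sin β) = 22.961281; p = √p² = 4.791793; φ = atan2(cos β − cos α, d + sin α − sin β) = 0.055291 rad; t = (φ − α) mod 2π = 5.452195 rad, q = (β − φ) mod 2π = 5.770272 rad → L = 3.43·(5.452195 + 4.791793 + 5.770272) = 3.43·16.014260 = 54.928912 m
RSR: p² = 2 + d² − 2cos(α−β) + 2d(sin β − sin α) = 5.599140; p = √p² = 2.366250; φ = atan2(cos α − cos β, d − sin α + sin β) = -0.112145 rad; t = (α − φ) mod 2π = 0.998426 rad, q = (φ − β) mod 2π = 0.345477 rad → L = 3.43·(0.998426 + 2.366250 + 0.345477) = 3.43·3.710154 = 12.725827 m
LSR: p² = d² − 2 + 2cos(α−β) + 2d(sin α + sin β) = 13.555605; p = √p² = 3.681794; φ = atan2(−cos α − cos β, d + sin α + sin β) − atan2(−2, p) = 0.123966 rad; t = (φ − α) mod 2π = 5.520870 rad, q = (φ − β) mod 2π = 0.581589 rad → L = 3.43·(5.520870 + 3.681794 + 0.581589) = 3.43·9.784253 = 33.559987 m
RSL: p² = d² − 2 + 2cos(α−β) − 2d(sin α + sin β) = 8.804424; p = √p² = 2.967225; φ = atan2(cos α + cos β, d − sin α − sin β) − atan2(2, p) = -0.151460 rad; t = (α − φ) mod 2π = 1.037741 rad, q = (β − φ) mod 2π = 5.977023 rad → L = 3.43·(1.037741 + 2.967225 + 5.977023) = 3.43·9.981989 = 34.238223 m
RLR: c = (6 − d² + 2cos(α−β) + 2d(sin α − sin β))/8 = 0.300107; p = 2π − arccos c = 5.017194 rad; φ = atan2(cos α − cos β, d − sin α + sin β) = -0.112145 rad; t = (α − φ + p/2) mod 2π = 3.507023 rad, q = (α − β − t + p) mod 2π = 2.854075 rad → L = 3.43·(3.507023 + 5.017194 + 2.854075) = 3.43·11.378292 = 39.027542 m
LRL: c = (6 − d² + 2cos(α−β) − 2d(sin α − sin β))/8 = -1.870160, |c| > 1 → infeasible
Shortest: RSR with L = 12.725827 m ≈ 12.7258 m

12.7258 m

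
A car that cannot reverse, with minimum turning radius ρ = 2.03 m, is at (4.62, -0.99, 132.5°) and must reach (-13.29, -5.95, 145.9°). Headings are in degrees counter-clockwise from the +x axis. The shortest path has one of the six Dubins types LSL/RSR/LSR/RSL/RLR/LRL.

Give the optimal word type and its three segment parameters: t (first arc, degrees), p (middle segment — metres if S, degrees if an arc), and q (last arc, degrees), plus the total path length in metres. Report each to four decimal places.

Let ψ = atan2(Δy, Δx) = atan2(-4.96, -17.91) = -164.5204° be the start→goal bearing.
Normalize: d = |goal − start| / ρ = 18.584125/2.03 = 9.154741, α = (θ_start − ψ) mod 360° = 297.0204° = 5.183985 rad, β = (θ_goal − ψ) mod 360° = 310.4204° = 5.417859 rad.
Common terms: sin α = -0.890844, cos α = 0.454308, sin β = -0.761307, cos β = 0.648392, cos(α−β) = 0.972776, d² = 83.809289. Work in radians in the unit-radius frame; every candidate has L = ρ·(t + p + q).
LSL: p² = 2 + d² − 2cos(α−β) + 2d(sin α − sin β) = 81.491973; p = √p² = 9.027290; φ = atan2(cos β − cos α, d + sin α − sin β) = 0.021501 rad; t = (φ − α) mod 2π = 1.120702 rad, q = (β − φ) mod 2π = 5.396358 rad → L = 2.03·(1.120702 + 9.027290 + 5.396358) = 2.03·15.544350 = 31.555030 m
RSR: p² = 2 + d² − 2cos(α−β) + 2d(sin β − sin α) = 86.235502; p = √p² = 9.286307; φ = atan2(cos α − cos β, d − sin α + sin β) = -0.020901 rad; t = (α − φ) mod 2π = 5.204886 rad, q = (φ − β) mod 2π = 0.844425 rad → L = 2.03·(5.204886 + 9.286307 + 0.844425) = 2.03·15.335618 = 31.131305 m
LSR: p² = d² − 2 + 2cos(α−β) + 2d(sin α + sin β) = 53.504803; p = √p² = 7.314698; φ = atan2(−cos α − cos β, d + sin α + sin β) − atan2(−2, p) = 0.120968 rad; t = (φ − α) mod 2π = 1.220168 rad, q = (φ − β) mod 2π = 0.986294 rad → L = 2.03·(1.220168 + 7.314698 + 0.986294) = 2.03·9.521160 = 19.327954 m
RSL: p² = d² − 2 + 2cos(α−β) − 2d(sin α + sin β) = 114.004879; p = √p² = 10.677307; φ = atan2(cos α + cos β, d − sin α − sin β) − atan2(2, p) = -0.083483 rad; t = (α − φ) mod 2π = 5.267467 rad, q = (β − φ) mod 2π = 5.501342 rad → L = 2.03·(5.267467 + 10.677307 + 5.501342) = 2.03·21.446116 = 43.535615 m
RLR: c = (6 − d² + 2cos(α−β) + 2d(sin α − sin β))/8 = -9.779438, |c| > 1 → infeasible
LRL: c = (6 − d² + 2cos(α−β) − 2d(sin α − sin β))/8 = -9.186497, |c| > 1 → infeasible
Shortest: LSR with L = 19.327954 m ≈ 19.3280 m
Convert LSR to answer units (arcs ×180/π): t = 1.220168·180/π = 69.9105°, p = ρ·p = 2.03·7.314698 = 14.8488 m, q = 0.986294·180/π = 56.5105°, L = 19.3280 m.

LSR: t = 69.9105°, p = 14.8488 m, q = 56.5105°, L = 19.3280 m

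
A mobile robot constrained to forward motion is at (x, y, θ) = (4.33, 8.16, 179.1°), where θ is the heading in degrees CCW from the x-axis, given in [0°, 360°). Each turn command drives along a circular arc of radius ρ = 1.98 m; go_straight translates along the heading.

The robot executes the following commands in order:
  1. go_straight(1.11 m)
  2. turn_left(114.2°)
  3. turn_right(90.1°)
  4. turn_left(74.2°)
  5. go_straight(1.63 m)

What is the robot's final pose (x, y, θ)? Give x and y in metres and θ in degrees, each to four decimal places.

set_pose: (x, y, θ) = (4.3300, 8.1600, 179.1000°), ρ = 1.98
go_straight(1.11): x += 1.11·cos θ, y += 1.11·sin θ → (3.2201, 8.1774, 179.1000°)
turn_left(114.2°): centre at ρ to the left, rotate +114.2° → (1.3705, 5.4145, 293.3000°)
turn_right(90.1°): centre at ρ to the right, rotate −90.1° → (0.3320, 2.8114, 203.2000°)
turn_left(74.2°): centre at ρ to the left, rotate +74.2° → (-0.8515, 0.7365, 277.4000°)
go_straight(1.63): x += 1.63·cos θ, y += 1.63·sin θ → (-0.6416, -0.8799, 277.4000°)

(-0.6416, -0.8799, 277.4000°)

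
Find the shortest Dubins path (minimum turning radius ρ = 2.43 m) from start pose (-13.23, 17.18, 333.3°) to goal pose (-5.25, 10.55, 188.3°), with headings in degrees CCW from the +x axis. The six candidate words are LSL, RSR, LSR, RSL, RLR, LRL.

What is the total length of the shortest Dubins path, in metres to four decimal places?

15.1210 m

Let ψ = atan2(Δy, Δx) = atan2(-6.63, 7.98) = -39.7207° be the start→goal bearing.
Normalize: d = |goal − start| / ρ = 10.374840/2.43 = 4.269481, α = (θ_start − ψ) mod 360° = 13.0207° = 0.227254 rad, β = (θ_goal − ψ) mod 360° = 228.0207° = 3.979712 rad.
Common terms: sin α = 0.225303, cos α = 0.974289, sin β = -0.743387, cos β = -0.668862, cos(α−β) = -0.819152, d² = 18.228471. Work in radians in the unit-radius frame; every candidate has L = ρ·(t + p + q).
LSL: p² = 2 + d² − 2cos(α−β) + 2d(sin α − sin β) = 30.138385; p = √p² = 5.489844; φ = atan2(cos β − cos α, d + sin α − sin β) = -0.303967 rad; t = (φ − α) mod 2π = 5.751964 rad, q = (β − φ) mod 2π = 4.283679 rad → L = 2.43·(5.751964 + 5.489844 + 4.283679) = 2.43·15.525487 = 37.726933 m
RSR: p² = 2 + d² − 2cos(α−β) + 2d(sin β − sin α) = 13.595166; p = √p² = 3.687162; φ = atan2(cos α − cos β, d − sin α + sin β) = 0.461890 rad; t = (α − φ) mod 2π = 6.048550 rad, q = (φ − β) mod 2π = 2.765363 rad → L = 2.43·(6.048550 + 3.687162 + 2.765363) = 2.43·12.501075 = 30.377612 m
LSR: p² = d² − 2 + 2cos(α−β) + 2d(sin α + sin β) = 10.166273; p = √p² = 3.188459; φ = atan2(−cos α − cos β, d + sin α + sin β) − atan2(−2, p) = 0.478987 rad; t = (φ − α) mod 2π = 0.251732 rad, q = (φ − β) mod 2π = 2.782460 rad → L = 2.43·(0.251732 + 3.188459 + 2.782460) = 2.43·6.222651 = 15.121043 m
RSL: p² = d² − 2 + 2cos(α−β) − 2d(sin α + sin β) = 19.014062; p = √p² = 4.360512; φ = atan2(cos α + cos β, d − sin α − sin β) − atan2(2, p) = -0.366324 rad; t = (α − φ) mod 2π = 0.593579 rad, q = (β − φ) mod 2π = 4.346036 rad → L = 2.43·(0.593579 + 4.360512 + 4.346036) = 2.43·9.300127 = 22.599308 m
RLR: c = (6 − d² + 2cos(α−β) + 2d(sin α − sin β))/8 = -0.699396; p = 2π − arccos c = 3.937837 rad; φ = atan2(cos α − cos β, d − sin α + sin β) = 0.461890 rad; t = (α − φ + p/2) mod 2π = 1.734283 rad, q = (α − β − t + p) mod 2π = 4.734282 rad → L = 2.43·(1.734283 + 3.937837 + 4.734282) = 2.43·10.406402 = 25.287557 m
LRL: c = (6 − d² + 2cos(α−β) − 2d(sin α − sin β))/8 = -2.767298, |c| > 1 → infeasible
Shortest: LSR with L = 15.121043 m ≈ 15.1210 m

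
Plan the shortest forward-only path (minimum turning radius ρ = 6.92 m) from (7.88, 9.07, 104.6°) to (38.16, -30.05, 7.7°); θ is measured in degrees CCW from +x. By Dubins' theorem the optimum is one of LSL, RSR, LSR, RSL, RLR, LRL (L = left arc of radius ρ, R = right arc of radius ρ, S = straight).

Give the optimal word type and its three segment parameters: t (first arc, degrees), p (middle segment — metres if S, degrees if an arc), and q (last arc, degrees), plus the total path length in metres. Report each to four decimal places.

Let ψ = atan2(Δy, Δx) = atan2(-39.12, 30.28) = -52.2591° be the start→goal bearing.
Normalize: d = |goal − start| / ρ = 49.469716/6.92 = 7.148803, α = (θ_start − ψ) mod 360° = 156.8591° = 2.737708 rad, β = (θ_goal − ψ) mod 360° = 59.9591° = 1.046484 rad.
Common terms: sin α = 0.392994, cos α = -0.919541, sin β = 0.865668, cos β = 0.500618, cos(α−β) = -0.120137, d² = 51.105383. Work in radians in the unit-radius frame; every candidate has L = ρ·(t + p + q).
LSL: p² = 2 + d² − 2cos(α−β) + 2d(sin α − sin β) = 46.587540; p = √p² = 6.825507; φ = atan2(cos β − cos α, d + sin α − sin β) = 0.209598 rad; t = (φ − α) mod 2π = 3.755075 rad, q = (β − φ) mod 2π = 0.836886 rad → L = 6.92·(3.755075 + 6.825507 + 0.836886) = 6.92·11.417468 = 79.008877 m
RSR: p² = 2 + d² − 2cos(α−β) + 2d(sin β − sin α) = 60.103773; p = √p² = 7.752662; φ = atan2(cos α − cos β, d − sin α + sin β) = -0.184224 rad; t = (α − φ) mod 2π = 2.921932 rad, q = (φ − β) mod 2π = 5.052478 rad → L = 6.92·(2.921932 + 7.752662 + 5.052478) = 6.92·15.727072 = 108.831336 m
LSR: p² = d² − 2 + 2cos(α−β) + 2d(sin α + sin β) = 66.860960; p = √p² = 8.176855; φ = atan2(−cos α − cos β, d + sin α + sin β) − atan2(−2, p) = 0.289669 rad; t = (φ − α) mod 2π = 3.835147 rad, q = (φ − β) mod 2π = 5.526371 rad → L = 6.92·(3.835147 + 8.176855 + 5.526371) = 6.92·17.538373 = 121.365542 m
RSL: p² = d² − 2 + 2cos(α−β) − 2d(sin α + sin β) = 30.869258; p = √p² = 5.556011; φ = atan2(cos α + cos β, d − sin α − sin β) − atan2(2, p) = -0.416533 rad; t = (α − φ) mod 2π = 3.154240 rad, q = (β − φ) mod 2π = 1.463016 rad → L = 6.92·(3.154240 + 5.556011 + 1.463016) = 6.92·10.173268 = 70.399014 m
RLR: c = (6 − d² + 2cos(α−β) + 2d(sin α − sin β))/8 = -6.512972, |c| > 1 → infeasible
LRL: c = (6 − d² + 2cos(α−β) − 2d(sin α − sin β))/8 = -4.823442, |c| > 1 → infeasible
Shortest: RSL with L = 70.399014 m ≈ 70.3990 m
Convert RSL to answer units (arcs ×180/π): t = 3.154240·180/π = 180.7247°, p = ρ·p = 6.92·5.556011 = 38.4476 m, q = 1.463016·180/π = 83.8247°, L = 70.3990 m.

RSL: t = 180.7247°, p = 38.4476 m, q = 83.8247°, L = 70.3990 m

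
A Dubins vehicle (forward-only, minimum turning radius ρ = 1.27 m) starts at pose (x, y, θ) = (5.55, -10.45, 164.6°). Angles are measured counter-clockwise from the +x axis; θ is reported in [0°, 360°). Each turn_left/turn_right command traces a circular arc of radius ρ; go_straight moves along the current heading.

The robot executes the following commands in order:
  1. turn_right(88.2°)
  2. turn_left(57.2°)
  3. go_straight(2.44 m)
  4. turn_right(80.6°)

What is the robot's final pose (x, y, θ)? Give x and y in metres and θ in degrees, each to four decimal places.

set_pose: (x, y, θ) = (5.5500, -10.4500, 164.6000°), ρ = 1.27
turn_right(88.2°): centre at ρ to the right, rotate −88.2° → (4.6529, -8.9270, 76.4000°)
turn_left(57.2°): centre at ρ to the left, rotate +57.2° → (4.3382, -7.7525, 133.6000°)
go_straight(2.44): x += 2.44·cos θ, y += 2.44·sin θ → (2.6555, -5.9855, 133.6000°)
turn_right(80.6°): centre at ρ to the right, rotate −80.6° → (2.5609, -4.3454, 53.0000°)

(2.5609, -4.3454, 53.0000°)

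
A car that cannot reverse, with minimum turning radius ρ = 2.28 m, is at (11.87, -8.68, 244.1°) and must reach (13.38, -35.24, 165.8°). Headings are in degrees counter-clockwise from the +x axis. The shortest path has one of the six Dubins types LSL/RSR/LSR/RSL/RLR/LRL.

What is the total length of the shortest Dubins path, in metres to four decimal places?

28.9811 m

Let ψ = atan2(Δy, Δx) = atan2(-26.56, 1.51) = -86.7461° be the start→goal bearing.
Normalize: d = |goal − start| / ρ = 26.602889/2.28 = 11.667934, α = (θ_start − ψ) mod 360° = 330.8461° = 5.774354 rad, β = (θ_goal − ψ) mod 360° = 252.5461° = 4.407761 rad.
Common terms: sin α = -0.487157, cos α = 0.873314, sin β = -0.953959, cos β = -0.299938, cos(α−β) = 0.202787, d² = 136.140678. Work in radians in the unit-radius frame; every candidate has L = ρ·(t + p + q).
LSL: p² = 2 + d² − 2cos(α−β) + 2d(sin α − sin β) = 148.628320; p = √p² = 12.191321; φ = atan2(cos β − cos α, d + sin α − sin β) = -0.096386 rad; t = (φ − α) mod 2π = 0.412446 rad, q = (β − φ) mod 2π = 4.504147 rad → L = 2.28·(0.412446 + 12.191321 + 4.504147) = 2.28·17.107914 = 39.006044 m
RSR: p² = 2 + d² − 2cos(α−β) + 2d(sin β − sin α) = 126.841887; p = √p² = 11.262410; φ = atan2(cos α − cos β, d − sin α + sin β) = 0.104364 rad; t = (α − φ) mod 2π = 5.669990 rad, q = (φ − β) mod 2π = 1.979788 rad → L = 2.28·(5.669990 + 11.262410 + 1.979788) = 2.28·18.912188 = 43.119790 m
LSR: p² = d² − 2 + 2cos(α−β) + 2d(sin α + sin β) = 100.916566; p = √p² = 10.045724; φ = atan2(−cos α − cos β, d + sin α + sin β) − atan2(−2, p) = 0.140513 rad; t = (φ − α) mod 2π = 0.649344 rad, q = (φ − β) mod 2π = 2.015937 rad → L = 2.28·(0.649344 + 10.045724 + 2.015937) = 2.28·12.711005 = 28.981092 m
RSL: p² = d² − 2 + 2cos(α−β) − 2d(sin α + sin β) = 168.175939; p = √p² = 12.968267; φ = atan2(cos α + cos β, d − sin α − sin β) − atan2(2, p) = -0.109306 rad; t = (α − φ) mod 2π = 5.883660 rad, q = (β − φ) mod 2π = 4.517067 rad → L = 2.28·(5.883660 + 12.968267 + 4.517067) = 2.28·23.368993 = 53.281305 m
RLR: c = (6 − d² + 2cos(α−β) + 2d(sin α − sin β))/8 = -14.855236, |c| > 1 → infeasible
LRL: c = (6 − d² + 2cos(α−β) − 2d(sin α − sin β))/8 = -17.578540, |c| > 1 → infeasible
Shortest: LSR with L = 28.981092 m ≈ 28.9811 m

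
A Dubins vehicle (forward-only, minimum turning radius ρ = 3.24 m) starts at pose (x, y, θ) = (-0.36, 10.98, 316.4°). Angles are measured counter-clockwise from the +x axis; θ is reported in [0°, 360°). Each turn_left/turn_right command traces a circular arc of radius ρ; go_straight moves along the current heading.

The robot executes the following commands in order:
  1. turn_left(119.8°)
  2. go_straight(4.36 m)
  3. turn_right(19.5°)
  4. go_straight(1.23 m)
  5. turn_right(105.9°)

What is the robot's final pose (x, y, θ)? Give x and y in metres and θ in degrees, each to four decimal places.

set_pose: (x, y, θ) = (-0.3600, 10.9800, 316.4000°), ρ = 3.24
turn_left(119.8°): centre at ρ to the left, rotate +119.8° → (5.0208, 12.5535, 436.2000° ≡ 76.2000°)
go_straight(4.36): x += 4.36·cos θ, y += 4.36·sin θ → (6.0608, 16.7876, 76.2000°)
turn_right(19.5°): centre at ρ to the right, rotate −19.5° → (6.4993, 17.7936, 56.7000°)
go_straight(1.23): x += 1.23·cos θ, y += 1.23·sin θ → (7.1746, 18.8216, 56.7000°)
turn_right(105.9°): centre at ρ to the right, rotate −105.9° → (12.3353, 19.1599, -49.2000° ≡ 310.8000°)

(12.3353, 19.1599, 310.8000°)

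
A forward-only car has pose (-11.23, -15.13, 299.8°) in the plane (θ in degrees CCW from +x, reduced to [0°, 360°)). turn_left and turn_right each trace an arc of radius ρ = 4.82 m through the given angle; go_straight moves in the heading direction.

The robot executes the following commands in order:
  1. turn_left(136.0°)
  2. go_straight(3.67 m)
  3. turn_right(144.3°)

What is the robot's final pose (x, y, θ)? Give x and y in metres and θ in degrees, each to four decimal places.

set_pose: (x, y, θ) = (-11.2300, -15.1300, 299.8000°), ρ = 4.82
turn_left(136.0°): centre at ρ to the left, rotate +136.0° → (-2.3746, -13.9170, 435.8000° ≡ 75.8000°)
go_straight(3.67): x += 3.67·cos θ, y += 3.67·sin θ → (-1.4744, -10.3591, 75.8000°)
turn_right(144.3°): centre at ρ to the right, rotate −144.3° → (7.6830, -9.7749, -68.5000° ≡ 291.5000°)

(7.6830, -9.7749, 291.5000°)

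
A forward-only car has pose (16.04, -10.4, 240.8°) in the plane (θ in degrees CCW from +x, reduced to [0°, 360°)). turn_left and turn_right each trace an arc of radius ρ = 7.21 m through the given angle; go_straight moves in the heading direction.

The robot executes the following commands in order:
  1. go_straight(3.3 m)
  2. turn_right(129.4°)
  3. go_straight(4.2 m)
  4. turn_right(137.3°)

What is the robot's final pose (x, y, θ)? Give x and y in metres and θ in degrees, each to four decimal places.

set_pose: (x, y, θ) = (16.0400, -10.4000, 240.8000°), ρ = 7.21
go_straight(3.3): x += 3.3·cos θ, y += 3.3·sin θ → (14.4301, -13.2806, 240.8000°)
turn_right(129.4°): centre at ρ to the right, rotate −129.4° → (1.4234, -12.3939, 111.4000°)
go_straight(4.2): x += 4.2·cos θ, y += 4.2·sin θ → (-0.1091, -8.4835, 111.4000°)
turn_right(137.3°): centre at ρ to the right, rotate −137.3° → (9.7532, 0.6331, -25.9000° ≡ 334.1000°)

(9.7532, 0.6331, 334.1000°)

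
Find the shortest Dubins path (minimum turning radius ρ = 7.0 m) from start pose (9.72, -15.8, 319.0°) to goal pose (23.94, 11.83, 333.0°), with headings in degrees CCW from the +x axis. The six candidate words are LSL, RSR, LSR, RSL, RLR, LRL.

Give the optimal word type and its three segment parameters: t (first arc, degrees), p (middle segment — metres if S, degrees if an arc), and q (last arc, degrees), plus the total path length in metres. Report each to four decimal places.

LSR: t = 162.9631°, p = 10.2533 m, q = 148.9631°, L = 48.3622 m

Let ψ = atan2(Δy, Δx) = atan2(27.63, 14.22) = 62.7670° be the start→goal bearing.
Normalize: d = |goal − start| / ρ = 31.074512/7.0 = 4.439216, α = (θ_start − ψ) mod 360° = 256.2330° = 4.472109 rad, β = (θ_goal − ψ) mod 360° = 270.2330° = 4.716455 rad.
Common terms: sin α = -0.971271, cos α = -0.237974, sin β = -0.999992, cos β = 0.004066, cos(α−β) = 0.970296, d² = 19.706639. Work in radians in the unit-radius frame; every candidate has L = ρ·(t + p + q).
LSL: p² = 2 + d² − 2cos(α−β) + 2d(sin α − sin β) = 20.021039; p = √p² = 4.474488; φ = atan2(cos β − cos α, d + sin α − sin β) = 0.054120 rad; t = (φ − α) mod 2π = 1.865196 rad, q = (β − φ) mod 2π = 4.662335 rad → L = 7.0·(1.865196 + 4.474488 + 4.662335) = 7.0·11.002019 = 77.014133 m
RSR: p² = 2 + d² − 2cos(α−β) + 2d(sin β − sin α) = 19.511056; p = √p² = 4.417132; φ = atan2(cos α − cos β, d − sin α + sin β) = -0.054823 rad; t = (α − φ) mod 2π = 4.526932 rad, q = (φ − β) mod 2π = 1.511907 rad → L = 7.0·(4.526932 + 4.417132 + 1.511907) = 7.0·10.455971 = 73.191799 m
LSR: p² = d² − 2 + 2cos(α−β) + 2d(sin α + sin β) = 2.145504; p = √p² = 1.464754; φ = atan2(−cos α − cos β, d + sin α + sin β) − atan2(−2, p) = 1.033166 rad; t = (φ − α) mod 2π = 2.844242 rad, q = (φ − β) mod 2π = 2.599896 rad → L = 7.0·(2.844242 + 1.464754 + 2.599896) = 7.0·6.908892 = 48.362241 m
RSL: p² = d² − 2 + 2cos(α−β) − 2d(sin α + sin β) = 37.148956; p = √p² = 6.094994; φ = atan2(cos α + cos β, d − sin α − sin β) − atan2(2, p) = -0.353540 rad; t = (α − φ) mod 2π = 4.825649 rad, q = (β − φ) mod 2π = 5.069995 rad → L = 7.0·(4.825649 + 6.094994 + 5.069995) = 7.0·15.990638 = 111.934468 m
RLR: c = (6 − d² + 2cos(α−β) + 2d(sin α − sin β))/8 = -1.438882, |c| > 1 → infeasible
LRL: c = (6 − d² + 2cos(α−β) − 2d(sin α − sin β))/8 = -1.502630, |c| > 1 → infeasible
Shortest: LSR with L = 48.362241 m ≈ 48.3622 m
Convert LSR to answer units (arcs ×180/π): t = 2.844242·180/π = 162.9631°, p = ρ·p = 7.0·1.464754 = 10.2533 m, q = 2.599896·180/π = 148.9631°, L = 48.3622 m.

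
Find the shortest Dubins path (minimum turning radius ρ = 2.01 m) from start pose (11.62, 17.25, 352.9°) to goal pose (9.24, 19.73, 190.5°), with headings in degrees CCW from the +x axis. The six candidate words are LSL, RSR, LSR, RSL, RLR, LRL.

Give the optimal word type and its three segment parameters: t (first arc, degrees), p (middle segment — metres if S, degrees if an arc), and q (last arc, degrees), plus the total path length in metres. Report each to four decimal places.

Let ψ = atan2(Δy, Δx) = atan2(2.48, -2.38) = 133.8212° be the start→goal bearing.
Normalize: d = |goal − start| / ρ = 3.437266/2.01 = 1.710083, α = (θ_start − ψ) mod 360° = 219.0788° = 3.823646 rad, β = (θ_goal − ψ) mod 360° = 56.6788° = 0.989231 rad.
Common terms: sin α = -0.630388, cos α = -0.776280, sin β = 0.835604, cos β = 0.549333, cos(α−β) = -0.953191, d² = 2.924383. Work in radians in the unit-radius frame; every candidate has L = ρ·(t + p + q).
LSL: p² = 2 + d² − 2cos(α−β) + 2d(sin α − sin β) = 1.816830; p = √p² = 1.347898; φ = atan2(cos β − cos α, d + sin α − sin β) = 1.388702 rad; t = (φ − α) mod 2π = 3.848241 rad, q = (β − φ) mod 2π = 5.883715 rad → L = 2.01·(3.848241 + 1.347898 + 5.883715) = 2.01·11.079854 = 22.270507 m
RSR: p² = 2 + d² − 2cos(α−β) + 2d(sin β − sin α) = 11.844699; p = √p² = 3.441613; φ = atan2(cos α − cos β, d − sin α + sin β) = -0.395394 rad; t = (α − φ) mod 2π = 4.219040 rad, q = (φ − β) mod 2π = 4.898560 rad → L = 2.01·(4.219040 + 3.441613 + 4.898560) = 2.01·12.559213 = 25.244018 m
LSR: p² = d² − 2 + 2cos(α−β) + 2d(sin α + sin β) = -0.280127 < 0 → infeasible
RSL: p² = d² − 2 + 2cos(α−β) − 2d(sin α + sin β) = -1.683870 < 0 → infeasible
RLR: c = (6 − d² + 2cos(α−β) + 2d(sin α − sin β))/8 = -0.480587; p = 2π − arccos c = 4.211065 rad; φ = atan2(cos α − cos β, d − sin α + sin β) = -0.395394 rad; t = (α − φ + p/2) mod 2π = 0.041387 rad, q = (α − β − t + p) mod 2π = 0.720907 rad → L = 2.01·(0.041387 + 4.211065 + 0.720907) = 2.01·4.973359 = 9.996451 m
LRL: c = (6 − d² + 2cos(α−β) − 2d(sin α − sin β))/8 = 0.772896; p = 2π − arccos c = 5.595782 rad; φ = atan2(cos β − cos α, d + sin α − sin β) = 1.388702 rad; t = (φ − α + p/2) mod 2π = 0.362947 rad, q = (β − α − t + p) mod 2π = 2.398420 rad → L = 2.01·(0.362947 + 5.595782 + 2.398420) = 2.01·8.357149 = 16.797870 m
Shortest: RLR with L = 9.996451 m ≈ 9.9965 m
Convert RLR to answer units (arcs ×180/π): t = 0.041387·180/π = 2.3713°, p = 4.211065·180/π = 241.2762°, q = 0.720907·180/π = 41.3049°, L = 9.9965 m.

RLR: t = 2.3713°, p = 241.2762°, q = 41.3049°, L = 9.9965 m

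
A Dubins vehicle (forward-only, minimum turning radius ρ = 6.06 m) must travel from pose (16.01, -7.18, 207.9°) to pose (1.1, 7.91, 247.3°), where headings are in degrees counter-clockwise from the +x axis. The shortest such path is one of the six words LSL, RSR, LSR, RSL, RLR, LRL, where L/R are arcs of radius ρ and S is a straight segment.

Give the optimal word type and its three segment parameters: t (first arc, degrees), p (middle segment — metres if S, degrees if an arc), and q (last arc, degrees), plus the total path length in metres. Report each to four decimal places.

Let ψ = atan2(Δy, Δx) = atan2(15.09, -14.91) = 134.6562° be the start→goal bearing.
Normalize: d = |goal − start| / ρ = 21.213585/6.06 = 3.500592, α = (θ_start − ψ) mod 360° = 73.2438° = 1.278345 rad, β = (θ_goal − ψ) mod 360° = 112.6438° = 1.966005 rad.
Common terms: sin α = 0.957540, cos α = 0.288300, sin β = 0.922916, cos β = -0.385000, cos(α−β) = 0.772734, d² = 12.254142. Work in radians in the unit-radius frame; every candidate has L = ρ·(t + p + q).
LSL: p² = 2 + d² − 2cos(α−β) + 2d(sin α − sin β) = 12.951081; p = √p² = 3.598761; φ = atan2(cos β − cos α, d + sin α − sin β) = -0.188201 rad; t = (φ − α) mod 2π = 4.816639 rad, q = (β − φ) mod 2π = 2.154206 rad → L = 6.06·(4.816639 + 3.598761 + 2.154206) = 6.06·10.569606 = 64.051813 m
RSR: p² = 2 + d² − 2cos(α−β) + 2d(sin β − sin α) = 12.466268; p = √p² = 3.530760; φ = atan2(cos α − cos β, d − sin α + sin β) = 0.191871 rad; t = (α − φ) mod 2π = 1.086474 rad, q = (φ − β) mod 2π = 4.509051 rad → L = 6.06·(1.086474 + 3.530760 + 4.509051) = 6.06·9.126286 = 55.305292 m
LSR: p² = d² − 2 + 2cos(α−β) + 2d(sin α + sin β) = 24.965029; p = √p² = 4.996502; φ = atan2(−cos α − cos β, d + sin α + sin β) − atan2(−2, p) = 0.398716 rad; t = (φ − α) mod 2π = 5.403557 rad, q = (φ − β) mod 2π = 4.715897 rad → L = 6.06·(5.403557 + 4.996502 + 4.715897) = 6.06·15.115955 = 91.602689 m
RSL: p² = d² − 2 + 2cos(α−β) − 2d(sin α + sin β) = -1.365811 < 0 → infeasible
RLR: c = (6 − d² + 2cos(α−β) + 2d(sin α − sin β))/8 = -0.558284; p = 2π − arccos c = 4.120074 rad; φ = atan2(cos α − cos β, d − sin α + sin β) = 0.191871 rad; t = (α − φ + p/2) mod 2π = 3.146511 rad, q = (α − β − t + p) mod 2π = 0.285903 rad → L = 6.06·(3.146511 + 4.120074 + 0.285903) = 6.06·7.552487 = 45.768074 m
LRL: c = (6 − d² + 2cos(α−β) − 2d(sin α − sin β))/8 = -0.618885; p = 2π − arccos c = 4.045066 rad; φ = atan2(cos β − cos α, d + sin α − sin β) = -0.188201 rad; t = (φ − α + p/2) mod 2π = 0.555987 rad, q = (β − α − t + p) mod 2π = 4.176739 rad → L = 6.06·(0.555987 + 4.045066 + 4.176739) = 6.06·8.777793 = 53.193423 m
Shortest: RLR with L = 45.768074 m ≈ 45.7681 m
Convert RLR to answer units (arcs ×180/π): t = 3.146511·180/π = 180.2818°, p = 4.120074·180/π = 236.0628°, q = 0.285903·180/π = 16.3810°, L = 45.7681 m.

RLR: t = 180.2818°, p = 236.0628°, q = 16.3810°, L = 45.7681 m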